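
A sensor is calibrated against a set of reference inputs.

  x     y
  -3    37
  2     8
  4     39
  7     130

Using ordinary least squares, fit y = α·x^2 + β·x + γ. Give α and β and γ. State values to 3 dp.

Sums needed: Σx^2·x^2 = 2754, Σx^2·x = 388, Σx^2 = 78, Σx·x = 78, Σx = 10, Σ1 = 4.
For Mᵀy: Σx^2·y = 7359, Σx·y = 971, Σy = 214.
MᵀM·[α, β, γ]ᵀ = Mᵀy becomes [[2754, 388, 78]; [388, 78, 10]; [78, 10, 4]]·[α, β, γ]ᵀ = [7359, 971, 214]ᵀ.
Row-reducing yields α = 8471/2810, β = -7731/2810, γ = 2239/1405.

α = 3.015, β = -2.751, γ = 1.594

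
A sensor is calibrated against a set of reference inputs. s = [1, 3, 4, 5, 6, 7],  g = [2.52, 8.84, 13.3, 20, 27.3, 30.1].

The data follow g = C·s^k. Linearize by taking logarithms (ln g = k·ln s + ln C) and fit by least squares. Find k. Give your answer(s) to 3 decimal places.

k = 1.305

Linearized form: ln g = k·ln s + ln C. From the 6 transformed points,
Σln s = 7.8320, Σ(ln s)² = 12.7160, Σln g = 15.3985, Σln s·ln g = 23.3531.
Equations: 12.7160·k + 7.8320·ln C = 23.3531;  7.8320·k + 6·ln C = 15.3985.
Slope k = (n·Σln s·ln g − Σln s·Σln g)/(n·Σ(ln s)² − (Σln s)²) = (6·23.3531 − 7.8320·15.3985)/14.9557 = 1.30503; ln C = (Σln g − k·Σln s)/n = 0.86291.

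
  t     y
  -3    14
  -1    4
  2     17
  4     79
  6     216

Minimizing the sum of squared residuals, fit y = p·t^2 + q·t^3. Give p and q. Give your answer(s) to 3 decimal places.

The normal equations are: 1650·p + 8588·q = 9238;  8588·p + 51546·q = 51466.
Δ = 1650·51546 − 8588² = 11297156.
p = (9238·51546 − 8588·51466)/11297156 = 8547985/2824289; q = (1650·51466 − 8588·9238)/11297156 = 1395739/2824289.

p = 3.027, q = 0.494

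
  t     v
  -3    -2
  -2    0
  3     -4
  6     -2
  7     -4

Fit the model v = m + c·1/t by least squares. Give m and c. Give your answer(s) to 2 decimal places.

Entries of MᵀM: Σ1 = 5, Σ1/t = -4/21, Σ1/t·1/t = 51/98.
Moment sums: Σv = -12, Σ1/t·v = -11/7.
So MᵀM·[m, c]ᵀ = Mᵀv: [[5, -4/21]; [-4/21, 51/98]]·[m, c]ᵀ = [-12, -11/7]ᵀ.
Determinant 5·(51/98) − (-4/21)² = 2263/882.
m = ((-12)·(51/98) − (-4/21)·(-11/7))/(2263/882) = -5772/2263; c = (5·(-11/7) − (-4/21)·(-12))/(2263/882) = -8946/2263.

m = -2.55, c = -3.95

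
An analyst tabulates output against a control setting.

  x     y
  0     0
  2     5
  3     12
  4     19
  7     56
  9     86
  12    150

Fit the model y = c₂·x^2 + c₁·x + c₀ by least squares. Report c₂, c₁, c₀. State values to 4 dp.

Normal-equation sums: Σx^2·x^2 = 30051, Σx^2·x = 2899, Σx^2 = 303, Σx·x = 303, Σx = 37, Σ1 = 7.
Moment sums: Σx^2·y = 31742, Σx·y = 3088, Σy = 328.
Normal equations: [[30051, 2899, 303]; [2899, 303, 37]; [303, 37, 7]]·[c₂, c₁, c₀]ᵀ = [31742, 3088, 328]ᵀ.
Inverting the 3×3 Gram matrix, [c₂, c₁, c₀]ᵀ = [223420/238049, 302665/238049, -116399/238049]ᵀ.

c₂ = 0.9385, c₁ = 1.2714, c₀ = -0.4890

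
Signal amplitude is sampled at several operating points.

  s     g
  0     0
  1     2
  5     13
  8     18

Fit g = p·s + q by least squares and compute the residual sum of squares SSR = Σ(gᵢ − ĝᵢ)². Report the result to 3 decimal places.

Entries of MᵀM: Σs·s = 90, Σs = 14, Σ1 = 4.
Moment sums: Σs·g = 211, Σg = 33.
Eliminating q: 4·(row 1) − 14·(row 2) gives 164·p = 4·211 − 14·33 = 382, so p = 191/82.
Then q = (33 − 14·(191/82))/4 = 4/41.
Residuals: -4/41, -35/82, 103/82, -30/41; SSR = 189/82.

SSR = 2.305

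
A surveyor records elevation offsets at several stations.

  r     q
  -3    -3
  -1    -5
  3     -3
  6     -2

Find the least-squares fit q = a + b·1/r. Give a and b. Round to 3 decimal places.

a = -2.871, b = 1.819

Forming AᵀA = [[4, -5/6]; [-5/6, 5/4]] and Aᵀq = [-13, 14/3]ᵀ gives AᵀA·[a, b]ᵀ = Aᵀq.
Eliminating b: (5/4)·(row 1) − (-5/6)·(row 2) gives (155/36)·a = (5/4)·(-13) − (-5/6)·(14/3) = -445/36, so a = -89/31.
Then b = ((14/3) − (-5/6)·(-89/31))/(5/4) = 282/155.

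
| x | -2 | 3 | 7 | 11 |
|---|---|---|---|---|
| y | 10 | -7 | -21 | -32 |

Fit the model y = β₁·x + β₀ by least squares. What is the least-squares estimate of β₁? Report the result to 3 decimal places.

Compute the Gram sums: Σx·x = 183, Σx = 19, Σ1 = 4.
For Mᵀy: Σx·y = -540, Σy = -50.
MᵀM·[β₁, β₀]ᵀ = Mᵀy becomes [[183, 19]; [19, 4]]·[β₁, β₀]ᵀ = [-540, -50]ᵀ.
det = 183·4 − 19² = 371.
β₁ = ((-540)·4 − 19·(-50))/371 = -1210/371; β₀ = (183·(-50) − 19·(-540))/371 = 1110/371.

β₁ = -3.261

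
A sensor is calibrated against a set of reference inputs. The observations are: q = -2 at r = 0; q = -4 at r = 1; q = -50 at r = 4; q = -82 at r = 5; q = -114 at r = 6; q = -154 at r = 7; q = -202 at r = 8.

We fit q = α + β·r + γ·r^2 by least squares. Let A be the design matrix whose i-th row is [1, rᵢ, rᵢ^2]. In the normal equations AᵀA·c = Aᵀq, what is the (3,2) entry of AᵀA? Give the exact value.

1261

Row 3 ↔ basis r^2, column 2 ↔ basis r, so (AᵀA)_{3,2} = Σᵢ (r^2)·(r) = (0)·(0) + (1)·(1) + (16)·(4) + (25)·(5) + (36)·(6) + (49)·(7) + (64)·(8) = 1261.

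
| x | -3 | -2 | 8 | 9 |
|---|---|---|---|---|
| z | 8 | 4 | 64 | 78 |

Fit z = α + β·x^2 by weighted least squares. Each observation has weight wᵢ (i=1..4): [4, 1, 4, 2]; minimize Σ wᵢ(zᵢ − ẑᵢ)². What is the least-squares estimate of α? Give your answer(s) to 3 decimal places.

α = -0.501

Normal-equation sums: Σwᵢ·1 = 11, Σwᵢ·x^2 = 458, Σwᵢ·x^2·x^2 = 29846.
Moment sums: Σwᵢ·z = 448, Σwᵢ·x^2·z = 29324.
Δ = 11·29846 − 458² = 118542.
α = (448·29846 − 458·29324)/118542 = -29692/59271; β = (11·29324 − 458·448)/118542 = 58690/59271.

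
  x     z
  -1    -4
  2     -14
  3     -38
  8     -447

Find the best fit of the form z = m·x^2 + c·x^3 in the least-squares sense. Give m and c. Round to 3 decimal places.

m = -2.570, c = -0.552

Setting ∂/∂m … = 0 gives: 4194·m + 33042·c = -29010;  33042·m + 262938·c = -229998.
Eliminating c: 262938·(row 1) − 33042·(row 2) gives 10988208·m = 262938·(-29010) − 33042·(-229998) = -28237464, so m = -392187/152614.
Then c = ((-229998) − 33042·(-392187/152614))/262938 = -84211/152614.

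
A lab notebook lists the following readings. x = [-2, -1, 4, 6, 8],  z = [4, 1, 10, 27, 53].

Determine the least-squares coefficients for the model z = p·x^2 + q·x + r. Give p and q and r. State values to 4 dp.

p = 0.9796, q = -1.0451, r = -1.5708

The normal equations are: 5665·p + 783·q + 121·r = 4541;  783·p + 121·q + 15·r = 617;  121·p + 15·q + 5·r = 95.
(Σx^2·x^2 = 5665, Σx^2·x = 783, Σx^2 = 121, Σx·x = 121, Σx = 15, Σ1 = 5, Σx^2·z = 4541, Σx·z = 617, Σz = 95.)
Solving the 3×3 system (Gaussian elimination) gives p = 19345/19748, q = -20639/19748, r = -7755/4937.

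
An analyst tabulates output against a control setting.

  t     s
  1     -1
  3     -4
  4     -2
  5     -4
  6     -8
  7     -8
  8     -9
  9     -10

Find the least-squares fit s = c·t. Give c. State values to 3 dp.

c = -1.093

The normal system XᵀX·[c]ᵀ = Xᵀs is [[281]]·[c]ᵀ = [-307]ᵀ.
c = (-307)/281 = -1.09253.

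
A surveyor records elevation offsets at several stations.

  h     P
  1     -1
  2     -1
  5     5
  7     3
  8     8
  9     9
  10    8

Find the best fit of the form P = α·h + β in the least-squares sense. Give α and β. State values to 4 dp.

α = 1.1389, β = -2.4048

Compute the Gram sums: Σh·h = 324, Σh = 42, Σ1 = 7.
Moment sums: Σh·P = 268, ΣP = 31.
XᵀX·[α, β]ᵀ = XᵀP becomes [[324, 42]; [42, 7]]·[α, β]ᵀ = [268, 31]ᵀ.
Determinant 324·7 − 42² = 504.
α = (268·7 − 42·31)/504 = 41/36; β = (324·31 − 42·268)/504 = -101/42.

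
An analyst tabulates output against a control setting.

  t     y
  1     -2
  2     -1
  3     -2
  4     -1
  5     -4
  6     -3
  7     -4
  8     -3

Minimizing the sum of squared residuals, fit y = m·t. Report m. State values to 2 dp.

m = -0.51

The normal equations are: 204·m = -104.
Hence m = -104 / 204 ≈ -0.509804.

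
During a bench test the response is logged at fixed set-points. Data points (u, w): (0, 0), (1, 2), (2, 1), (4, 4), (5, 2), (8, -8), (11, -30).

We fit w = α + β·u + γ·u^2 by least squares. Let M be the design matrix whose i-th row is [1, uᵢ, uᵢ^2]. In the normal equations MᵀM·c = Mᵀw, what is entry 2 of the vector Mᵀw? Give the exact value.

Entry 2 ↔ basis u, so (Mᵀw)_{2} = Σᵢ (u)·wᵢ = (0)·(0) + (1)·(2) + (2)·(1) + (4)·(4) + (5)·(2) + (8)·(-8) + (11)·(-30) = -364.

-364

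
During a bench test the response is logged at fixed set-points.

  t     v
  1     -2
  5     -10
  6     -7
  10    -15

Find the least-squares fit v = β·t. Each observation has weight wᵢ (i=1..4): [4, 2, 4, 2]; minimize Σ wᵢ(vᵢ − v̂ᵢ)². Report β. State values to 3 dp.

β = -1.447

The normal equations are: 398·β = -576.
β = (-576)/398 = -1.44724.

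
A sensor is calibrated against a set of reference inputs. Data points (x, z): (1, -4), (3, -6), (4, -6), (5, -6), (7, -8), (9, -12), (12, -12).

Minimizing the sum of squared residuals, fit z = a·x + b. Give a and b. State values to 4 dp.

Entries of MᵀM: Σx·x = 325, Σx = 41, Σ1 = 7.
Right-hand side: Σx·z = -384, Σz = -54.
MᵀM·[a, b]ᵀ = Mᵀz becomes [[325, 41]; [41, 7]]·[a, b]ᵀ = [-384, -54]ᵀ.
det = 325·7 − 41² = 594.
a = ((-384)·7 − 41·(-54))/594 = -79/99; b = (325·(-54) − 41·(-384))/594 = -301/99.

a = -0.7980, b = -3.0404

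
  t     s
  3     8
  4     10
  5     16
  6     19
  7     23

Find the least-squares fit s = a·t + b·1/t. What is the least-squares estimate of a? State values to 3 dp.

a = 3.442

The normal system AᵀA·[a, b]ᵀ = Aᵀs is [[135, 5]; [5, 46181/176400]]·[a, b]ᵀ = [419, 1556/105]ᵀ.
det = 135·(46181/176400) − 5² = 40543/3920.
a = (419·(46181/176400) − 5·(1556/105))/(40543/3920) = 6279439/1824435; b = (135·(1556/105) − 5·419)/(40543/3920) = -370160/40543.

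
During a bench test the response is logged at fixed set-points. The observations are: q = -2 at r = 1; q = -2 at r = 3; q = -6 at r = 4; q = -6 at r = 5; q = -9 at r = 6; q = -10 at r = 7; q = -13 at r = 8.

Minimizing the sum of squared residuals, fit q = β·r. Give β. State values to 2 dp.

β = -1.45

Compute the Gram sums: Σr·r = 200.
Moment sums: Σr·q = -290.
Hence β = -290 / 200 ≈ -1.45.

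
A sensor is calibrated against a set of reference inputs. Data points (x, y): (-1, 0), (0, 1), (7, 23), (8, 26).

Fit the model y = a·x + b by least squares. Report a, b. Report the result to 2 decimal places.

With design matrix A, AᵀA = [[114, 14]; [14, 4]] and Aᵀy = [369, 50]ᵀ.
Eliminating b: 4·(row 1) − 14·(row 2) gives 260·a = 4·369 − 14·50 = 776, so a = 194/65.
Then b = (50 − 14·(194/65))/4 = 267/130.

a = 2.98, b = 2.05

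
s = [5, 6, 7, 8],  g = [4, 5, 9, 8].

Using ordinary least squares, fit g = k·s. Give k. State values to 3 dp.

k = 1.017

Setting ∂/∂k … = 0 gives: 174·k = 177.
k = 177/174 = 1.01724.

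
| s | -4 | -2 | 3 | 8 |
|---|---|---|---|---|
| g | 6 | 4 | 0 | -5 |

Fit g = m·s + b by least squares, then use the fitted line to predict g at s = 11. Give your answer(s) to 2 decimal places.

ĝ = -7.54

Compute the Gram sums: Σs·s = 93, Σs = 5, Σ1 = 4.
Right-hand side: Σs·g = -72, Σg = 5.
Determinant 93·4 − 5² = 347.
m = ((-72)·4 − 5·5)/347 = -313/347; b = (93·5 − 5·(-72))/347 = 825/347.
At s = 11: ĝ = (-313/347)·(11) + (825/347)·(1) = -2618/347.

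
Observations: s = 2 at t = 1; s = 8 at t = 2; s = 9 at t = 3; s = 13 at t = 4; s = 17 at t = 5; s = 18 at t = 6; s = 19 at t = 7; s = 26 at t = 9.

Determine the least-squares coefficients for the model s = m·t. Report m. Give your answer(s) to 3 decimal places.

m = 2.973

Normal-equation sums: Σt·t = 221.
Moment sums: Σt·s = 657.
Normal equations: [[221]]·[m]ᵀ = [657]ᵀ.
m = 657/221 = 2.97285.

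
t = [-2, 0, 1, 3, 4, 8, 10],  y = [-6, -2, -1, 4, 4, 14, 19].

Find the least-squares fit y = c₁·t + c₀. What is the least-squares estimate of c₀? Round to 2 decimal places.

The normal equations are: 194·c₁ + 24·c₀ = 341;  24·c₁ + 7·c₀ = 32.
(Σt·t = 194, Σt = 24, Σ1 = 7, Σt·y = 341, Σy = 32.)
det = 194·7 − 24² = 782.
c₁ = (341·7 − 24·32)/782 = 1619/782; c₀ = (194·32 − 24·341)/782 = -988/391.

c₀ = -2.53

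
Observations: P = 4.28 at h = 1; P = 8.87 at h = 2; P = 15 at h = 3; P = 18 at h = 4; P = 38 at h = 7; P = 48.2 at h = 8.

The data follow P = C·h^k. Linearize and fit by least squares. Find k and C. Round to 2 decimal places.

k = 1.15, C = 4.11

Taking logs, ln P = k·ln h + ln C, so regress ln P on ln h.
XᵀX = [[11.7199, 7.2034]; [7.2034, 6]], rhs = [23.6319, 16.7480]ᵀ  (here Σln h = 7.2034, Σ(ln h)² = 11.7199, Σln P = 16.7480, Σln h·ln P = 23.6319).
Δ = 11.7199·6 − (7.2034)² = 18.4301; k = (23.6319·6 − 7.2034·16.7480)/18.4301 = 1.14752, ln C = (11.7199·16.7480 − 7.2034·23.6319)/18.4301 = 1.41366, so C = exp(1.41366) = 4.11096.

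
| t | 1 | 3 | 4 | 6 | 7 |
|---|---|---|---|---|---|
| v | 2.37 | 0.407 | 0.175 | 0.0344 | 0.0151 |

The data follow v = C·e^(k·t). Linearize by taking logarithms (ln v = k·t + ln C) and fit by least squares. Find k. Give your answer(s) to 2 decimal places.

Let Y = ln v. Fitting Y = k·t + ln C by least squares:
Σt = 21.0000, Σ(t)² = 111.0000, Σln v = -9.3418, Σt·ln v = -58.3754.
Equations: 111.0000·k + 21.0000·ln C = -58.3754;  21.0000·k + 5·ln C = -9.3418.
Slope k = (n·Σt·ln v − Σt·Σln v)/(n·Σ(t)² − (Σt)²) = (5·-58.3754 − 21.0000·-9.3418)/114.0000 = -0.83947; ln C = (Σln v − k·Σt)/n = 1.65742.

k = -0.84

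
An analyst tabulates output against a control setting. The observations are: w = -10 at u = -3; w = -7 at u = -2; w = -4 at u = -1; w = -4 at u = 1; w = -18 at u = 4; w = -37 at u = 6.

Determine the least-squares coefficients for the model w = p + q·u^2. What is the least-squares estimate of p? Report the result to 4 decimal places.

p = -2.7872

Normal-equation sums: Σ1 = 6, Σu^2 = 67, Σu^2·u^2 = 1651.
Moment sums: Σw = -80, Σu^2·w = -1746.
Normal equations: [[6, 67]; [67, 1651]]·[p, q]ᵀ = [-80, -1746]ᵀ.
det = 6·1651 − 67² = 5417.
p = ((-80)·1651 − 67·(-1746))/5417 = -15098/5417; q = (6·(-1746) − 67·(-80))/5417 = -5116/5417.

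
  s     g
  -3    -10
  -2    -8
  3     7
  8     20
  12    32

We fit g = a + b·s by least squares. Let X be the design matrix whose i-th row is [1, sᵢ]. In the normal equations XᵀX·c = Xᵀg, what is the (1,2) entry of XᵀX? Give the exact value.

18

Row 1 ↔ basis 1, column 2 ↔ basis s, so (XᵀX)_{1,2} = Σᵢ s = (1)·(-3) + (1)·(-2) + (1)·(3) + (1)·(8) + (1)·(12) = 18.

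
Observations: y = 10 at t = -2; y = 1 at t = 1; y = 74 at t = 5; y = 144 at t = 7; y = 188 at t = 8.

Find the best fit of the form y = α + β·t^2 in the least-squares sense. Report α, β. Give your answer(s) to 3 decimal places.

Entries of AᵀA: Σ1 = 5, Σt^2 = 143, Σt^2·t^2 = 7139.
Right-hand side: Σy = 417, Σt^2·y = 20979.
AᵀA·[α, β]ᵀ = Aᵀy becomes [[5, 143]; [143, 7139]]·[α, β]ᵀ = [417, 20979]ᵀ.
det = 5·7139 − 143² = 15246.
α = (417·7139 − 143·20979)/15246 = -349/231; β = (5·20979 − 143·417)/15246 = 7544/2541.

α = -1.511, β = 2.969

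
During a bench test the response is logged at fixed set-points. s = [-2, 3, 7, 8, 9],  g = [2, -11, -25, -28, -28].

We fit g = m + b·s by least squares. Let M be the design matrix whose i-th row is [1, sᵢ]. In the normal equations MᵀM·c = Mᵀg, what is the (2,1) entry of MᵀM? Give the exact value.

Row 2 ↔ basis s, column 1 ↔ basis 1, so (MᵀM)_{2,1} = Σᵢ s = (-2)·(1) + (3)·(1) + (7)·(1) + (8)·(1) + (9)·(1) = 25.

25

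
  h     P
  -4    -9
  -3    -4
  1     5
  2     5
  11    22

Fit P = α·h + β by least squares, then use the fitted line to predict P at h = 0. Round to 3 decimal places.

P̂ = 1.040

The normal equations are: 151·α + 7·β = 305;  7·α + 5·β = 19.
(Σh·h = 151, Σh = 7, Σ1 = 5, Σh·P = 305, ΣP = 19.)
Determinant 151·5 − 7² = 706.
α = (305·5 − 7·19)/706 = 696/353; β = (151·19 − 7·305)/706 = 367/353.
At h = 0: P̂ = (696/353)·(0) + (367/353)·(1) = 367/353.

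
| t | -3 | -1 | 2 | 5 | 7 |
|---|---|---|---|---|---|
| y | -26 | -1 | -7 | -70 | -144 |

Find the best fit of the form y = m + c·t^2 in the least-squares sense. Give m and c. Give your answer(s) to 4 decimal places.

Setting ∂/∂m … = 0 gives: 5·m + 88·c = -248;  88·m + 3124·c = -9069.
Δ = 5·3124 − 88² = 7876.
m = ((-248)·3124 − 88·(-9069))/7876 = 530/179; c = (5·(-9069) − 88·(-248))/7876 = -23521/7876.

m = 2.9609, c = -2.9864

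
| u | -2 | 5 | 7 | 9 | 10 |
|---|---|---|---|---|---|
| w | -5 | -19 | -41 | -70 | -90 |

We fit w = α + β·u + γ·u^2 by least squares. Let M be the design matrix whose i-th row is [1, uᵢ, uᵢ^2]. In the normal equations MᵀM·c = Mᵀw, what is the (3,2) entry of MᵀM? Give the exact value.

2189

Row 3 ↔ basis u^2, column 2 ↔ basis u, so (MᵀM)_{3,2} = Σᵢ (u^2)·(u) = (4)·(-2) + (25)·(5) + (49)·(7) + (81)·(9) + (100)·(10) = 2189.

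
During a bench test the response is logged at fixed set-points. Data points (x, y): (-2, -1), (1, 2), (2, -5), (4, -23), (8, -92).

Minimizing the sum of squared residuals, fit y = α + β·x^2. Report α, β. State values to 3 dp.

Compute the Gram sums: Σ1 = 5, Σx^2 = 89, Σx^2·x^2 = 4385.
And Σy = -119, Σx^2·y = -6278.
MᵀM·[α, β]ᵀ = Mᵀy becomes [[5, 89]; [89, 4385]]·[α, β]ᵀ = [-119, -6278]ᵀ.
Determinant 5·4385 − 89² = 14004.
α = ((-119)·4385 − 89·(-6278))/14004 = 4103/1556; β = (5·(-6278) − 89·(-119))/14004 = -2311/1556.

α = 2.637, β = -1.485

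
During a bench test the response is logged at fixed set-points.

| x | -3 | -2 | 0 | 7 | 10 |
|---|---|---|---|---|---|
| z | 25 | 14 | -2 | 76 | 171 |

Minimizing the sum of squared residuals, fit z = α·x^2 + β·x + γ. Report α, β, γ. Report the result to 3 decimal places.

α = 2.038, β = -3.121, γ = -1.734

Normal-equation sums: Σx^2·x^2 = 12498, Σx^2·x = 1308, Σx^2 = 162, Σx·x = 162, Σx = 12, Σ1 = 5.
And Σx^2·z = 21105, Σx·z = 2139, Σz = 284.
So AᵀA·[α, β, γ]ᵀ = Aᵀz: [[12498, 1308, 162]; [1308, 162, 12]; [162, 12, 5]]·[α, β, γ]ᵀ = [21105, 2139, 284]ᵀ.
Row-reducing yields α = 68303/33518, β = -104617/33518, γ = -29057/16759.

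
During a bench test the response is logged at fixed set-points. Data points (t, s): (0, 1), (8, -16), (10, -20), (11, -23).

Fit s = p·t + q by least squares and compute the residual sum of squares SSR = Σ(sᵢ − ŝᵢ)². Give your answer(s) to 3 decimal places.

SSR = 0.381

Compute the Gram sums: Σt·t = 285, Σt = 29, Σ1 = 4.
For Xᵀs: Σt·s = -581, Σs = -58.
XᵀX·[p, q]ᵀ = Xᵀs becomes [[285, 29]; [29, 4]]·[p, q]ᵀ = [-581, -58]ᵀ.
det = 285·4 − 29² = 299.
p = ((-581)·4 − 29·(-58))/299 = -642/299; q = (285·(-58) − 29·(-581))/299 = 319/299.
Residuals: -20/299, 33/299, 121/299, -134/299; SSR = 114/299.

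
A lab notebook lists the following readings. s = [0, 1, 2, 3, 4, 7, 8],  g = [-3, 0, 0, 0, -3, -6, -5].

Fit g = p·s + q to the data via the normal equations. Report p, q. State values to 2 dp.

p = -0.62, q = -0.22

Setting ∂/∂p … = 0 gives: 143·p + 25·q = -94;  25·p + 7·q = -17.
(Σs·s = 143, Σs = 25, Σ1 = 7, Σs·g = -94, Σg = -17.)
Eliminating q: 7·(row 1) − 25·(row 2) gives 376·p = 7·(-94) − 25·(-17) = -233, so p = -233/376.
Then q = ((-17) − 25·(-233/376))/7 = -81/376.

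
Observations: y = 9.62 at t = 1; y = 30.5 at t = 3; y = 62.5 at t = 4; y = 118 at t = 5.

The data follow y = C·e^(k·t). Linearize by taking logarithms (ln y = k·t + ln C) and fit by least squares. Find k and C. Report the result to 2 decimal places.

Taking logs, ln y = k·t + ln C, so regress ln y on t.
Σt = 13.0000, Σ(t)² = 51.0000, Σln y = 14.5874, Σt·ln y = 52.9111.
Equations: 51.0000·k + 13.0000·ln C = 52.9111;  13.0000·k + 4·ln C = 14.5874.
Slope k = (n·Σt·ln y − Σt·Σln y)/(n·Σ(t)² − (Σt)²) = (4·52.9111 − 13.0000·14.5874)/35.0000 = 0.62880; ln C = (Σln y − k·Σt)/n = 1.60326, so C = exp(1.60326) = 4.96920.

k = 0.63, C = 4.97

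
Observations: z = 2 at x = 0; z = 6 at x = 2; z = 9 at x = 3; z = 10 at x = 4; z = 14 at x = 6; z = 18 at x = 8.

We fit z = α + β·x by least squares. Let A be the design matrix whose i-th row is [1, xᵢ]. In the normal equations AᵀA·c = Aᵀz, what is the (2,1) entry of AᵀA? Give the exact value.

23

Row 2 ↔ basis x, column 1 ↔ basis 1, so (AᵀA)_{2,1} = Σᵢ x = (0)·(1) + (2)·(1) + (3)·(1) + (4)·(1) + (6)·(1) + (8)·(1) = 23.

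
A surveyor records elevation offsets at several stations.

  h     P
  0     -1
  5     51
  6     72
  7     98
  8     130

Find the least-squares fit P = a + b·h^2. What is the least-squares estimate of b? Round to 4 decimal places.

Forming XᵀX = [[5, 174]; [174, 8418]] and XᵀP = [350, 16989]ᵀ gives XᵀX·[a, b]ᵀ = XᵀP.
Eliminating b: 8418·(row 1) − 174·(row 2) gives 11814·a = 8418·350 − 174·16989 = -9786, so a = -1631/1969.
Then b = (16989 − 174·(-1631/1969))/8418 = 8015/3938.

b = 2.0353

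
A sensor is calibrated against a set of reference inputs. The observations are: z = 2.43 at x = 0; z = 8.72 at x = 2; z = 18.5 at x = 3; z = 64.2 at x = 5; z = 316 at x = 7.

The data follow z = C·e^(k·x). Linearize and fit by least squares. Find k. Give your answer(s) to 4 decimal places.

Taking logs, ln z = k·x + ln C, so regress ln z on x.
Sums: Σx = 17.0000, Σ(x)² = 87.0000, Σln z = 15.8890, Σx·ln z = 74.1848.
Normal system: [[87.0000, 17.0000]; [17.0000, 5]]·[k, ln C]ᵀ = [74.1848, 15.8890]ᵀ.
Δ = 87.0000·5 − (17.0000)² = 146.0000; k = (74.1848·5 − 17.0000·15.8890)/146.0000 = 0.69048, ln C = (87.0000·15.8890 − 17.0000·74.1848)/146.0000 = 0.83017.

k = 0.6905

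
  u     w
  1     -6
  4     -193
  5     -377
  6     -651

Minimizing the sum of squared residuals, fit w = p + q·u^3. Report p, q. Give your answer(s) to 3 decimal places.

p = -2.042, q = -3.002

Normal-equation sums: Σ1 = 4, Σu^3 = 406, Σu^3·u^3 = 66378.
And Σw = -1227, Σu^3·w = -200099.
So XᵀX·[p, q]ᵀ = Xᵀw: [[4, 406]; [406, 66378]]·[p, q]ᵀ = [-1227, -200099]ᵀ.
Δ = 4·66378 − 406² = 100676.
p = ((-1227)·66378 − 406·(-200099))/100676 = -51403/25169; q = (4·(-200099) − 406·(-1227))/100676 = -151117/50338.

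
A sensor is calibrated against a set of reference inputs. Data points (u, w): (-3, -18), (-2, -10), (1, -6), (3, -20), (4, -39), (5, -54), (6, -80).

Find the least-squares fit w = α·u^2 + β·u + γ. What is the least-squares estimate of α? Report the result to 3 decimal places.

α = -2.032

Setting ∂/∂α … = 0 gives: 2356·α + 398·β + 100·γ = -5242;  398·α + 100·β + 14·γ = -898;  100·α + 14·β + 7·γ = -227.
(Σu^2·u^2 = 2356, Σu^2·u = 398, Σu^2 = 100, Σu·u = 100, Σu = 14, Σ1 = 7, Σu^2·w = -5242, Σu·w = -898, Σw = -227.)
Row-reducing yields α = -10894/5361, β = -3101/5361, γ = -12019/5361.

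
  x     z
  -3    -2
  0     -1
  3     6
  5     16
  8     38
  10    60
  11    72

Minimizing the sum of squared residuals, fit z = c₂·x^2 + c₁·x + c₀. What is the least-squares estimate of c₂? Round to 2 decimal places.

With design matrix A, AᵀA = [[29524, 2968, 328]; [2968, 328, 34]; [328, 34, 7]] and Aᵀz = [17580, 1800, 189]ᵀ.
Inverting the 3×3 Gram matrix, [c₂, c₁, c₀]ᵀ = [10118/20173, 47671/40346, -45202/20173]ᵀ.

c₂ = 0.50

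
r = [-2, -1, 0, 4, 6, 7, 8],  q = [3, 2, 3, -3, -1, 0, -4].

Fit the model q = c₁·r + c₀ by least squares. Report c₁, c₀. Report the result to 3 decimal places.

XᵀX·[c₁, c₀]ᵀ = Xᵀq reads: 170·c₁ + 22·c₀ = -58;  22·c₁ + 7·c₀ = 0.
(Σr·r = 170, Σr = 22, Σ1 = 7, Σr·q = -58, Σq = 0.)
Eliminating c₀: 7·(row 1) − 22·(row 2) gives 706·c₁ = 7·(-58) − 22·0 = -406, so c₁ = -203/353.
Then c₀ = (0 − 22·(-203/353))/7 = 638/353.

c₁ = -0.575, c₀ = 1.807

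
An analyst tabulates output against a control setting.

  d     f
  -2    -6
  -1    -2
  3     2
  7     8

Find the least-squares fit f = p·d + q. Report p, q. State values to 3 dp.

p = 1.429, q = -2.000

With design matrix M, MᵀM = [[63, 7]; [7, 4]] and Mᵀf = [76, 2]ᵀ.
Eliminating q: 4·(row 1) − 7·(row 2) gives 203·p = 4·76 − 7·2 = 290, so p = 10/7.
Then q = (2 − 7·(10/7))/4 = -2.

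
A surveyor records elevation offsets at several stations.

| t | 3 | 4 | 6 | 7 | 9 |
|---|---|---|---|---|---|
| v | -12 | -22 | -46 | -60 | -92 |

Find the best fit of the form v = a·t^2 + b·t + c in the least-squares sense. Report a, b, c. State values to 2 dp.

Sums needed: Σt^2·t^2 = 10595, Σt^2·t = 1379, Σt^2 = 191, Σt·t = 191, Σt = 29, Σ1 = 5.
Moment sums: Σt^2·v = -12508, Σt·v = -1648, Σv = -232.
Row-reducing yields a = -2/3, b = -16/3, c = 10.

a = -0.67, b = -5.33, c = 10.00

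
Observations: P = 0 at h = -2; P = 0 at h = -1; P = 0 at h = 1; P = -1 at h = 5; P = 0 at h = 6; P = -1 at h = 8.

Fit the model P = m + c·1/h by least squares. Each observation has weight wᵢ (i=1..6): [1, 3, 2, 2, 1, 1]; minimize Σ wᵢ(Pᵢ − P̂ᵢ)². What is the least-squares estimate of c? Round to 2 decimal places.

c = -0.14

Normal-equation sums: Σwᵢ·1 = 10, Σwᵢ·1/h = -97/120, Σwᵢ·1/h·1/h = 77377/14400.
Moment sums: Σwᵢ·P = -3, Σwᵢ·1/h·P = -21/40.
Normal equations: [[10, -97/120]; [-97/120, 77377/14400]]·[m, c]ᵀ = [-3, -21/40]ᵀ.
det = 10·(77377/14400) − (-97/120)² = 84929/1600.
m = ((-3)·(77377/14400) − (-97/120)·(-21/40))/(84929/1600) = -79414/254787; c = (10·(-21/40) − (-97/120)·(-3))/(84929/1600) = -12280/84929.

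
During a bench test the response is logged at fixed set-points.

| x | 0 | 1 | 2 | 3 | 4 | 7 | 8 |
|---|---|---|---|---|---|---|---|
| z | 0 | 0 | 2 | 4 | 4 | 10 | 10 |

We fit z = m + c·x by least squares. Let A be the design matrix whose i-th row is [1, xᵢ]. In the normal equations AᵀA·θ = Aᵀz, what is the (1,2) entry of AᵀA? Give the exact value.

Row 1 ↔ basis 1, column 2 ↔ basis x, so (AᵀA)_{1,2} = Σᵢ x = (1)·(0) + (1)·(1) + (1)·(2) + (1)·(3) + (1)·(4) + (1)·(7) + (1)·(8) = 25.

25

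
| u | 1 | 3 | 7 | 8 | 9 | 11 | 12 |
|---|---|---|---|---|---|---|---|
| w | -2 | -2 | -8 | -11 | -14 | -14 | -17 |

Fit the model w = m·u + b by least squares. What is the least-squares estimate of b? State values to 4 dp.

Sums needed: Σu·u = 469, Σu = 51, Σ1 = 7.
Right-hand side: Σu·w = -636, Σw = -68.
Normal equations: [[469, 51]; [51, 7]]·[m, b]ᵀ = [-636, -68]ᵀ.
det = 469·7 − 51² = 682.
m = ((-636)·7 − 51·(-68))/682 = -492/341; b = (469·(-68) − 51·(-636))/682 = 272/341.

b = 0.7977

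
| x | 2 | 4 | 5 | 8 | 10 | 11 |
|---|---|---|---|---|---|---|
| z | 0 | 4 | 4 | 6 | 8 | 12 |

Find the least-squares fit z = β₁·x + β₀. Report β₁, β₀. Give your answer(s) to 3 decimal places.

β₁ = 1.095, β₀ = -1.632

With design matrix A, AᵀA = [[330, 40]; [40, 6]] and Aᵀz = [296, 34]ᵀ.
Eliminating β₀: 6·(row 1) − 40·(row 2) gives 380·β₁ = 6·296 − 40·34 = 416, so β₁ = 104/95.
Then β₀ = (34 − 40·(104/95))/6 = -31/19.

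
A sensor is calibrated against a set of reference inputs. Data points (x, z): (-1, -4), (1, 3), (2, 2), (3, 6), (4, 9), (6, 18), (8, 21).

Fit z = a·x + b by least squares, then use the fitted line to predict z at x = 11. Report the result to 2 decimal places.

ẑ = 30.16

Entries of MᵀM: Σx·x = 131, Σx = 23, Σ1 = 7.
Right-hand side: Σx·z = 341, Σz = 55.
So MᵀM·[a, b]ᵀ = Mᵀz: [[131, 23]; [23, 7]]·[a, b]ᵀ = [341, 55]ᵀ.
det = 131·7 − 23² = 388.
a = (341·7 − 23·55)/388 = 561/194; b = (131·55 − 23·341)/388 = -319/194.
At x = 11: ẑ = (561/194)·(11) + (-319/194)·(1) = 2926/97.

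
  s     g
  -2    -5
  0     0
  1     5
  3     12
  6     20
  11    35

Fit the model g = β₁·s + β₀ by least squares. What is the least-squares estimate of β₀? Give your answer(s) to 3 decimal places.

Compute the Gram sums: Σs·s = 171, Σs = 19, Σ1 = 6.
Right-hand side: Σs·g = 556, Σg = 67.
Normal equations: [[171, 19]; [19, 6]]·[β₁, β₀]ᵀ = [556, 67]ᵀ.
det = 171·6 − 19² = 665.
β₁ = (556·6 − 19·67)/665 = 2063/665; β₀ = (171·67 − 19·556)/665 = 47/35.

β₀ = 1.343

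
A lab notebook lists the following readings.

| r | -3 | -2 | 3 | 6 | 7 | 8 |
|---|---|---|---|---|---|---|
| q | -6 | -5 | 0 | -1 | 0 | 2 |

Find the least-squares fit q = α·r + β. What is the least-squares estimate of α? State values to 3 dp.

Normal-equation sums: Σr·r = 171, Σr = 19, Σ1 = 6.
Moment sums: Σr·q = 38, Σq = -10.
Eliminating β: 6·(row 1) − 19·(row 2) gives 665·α = 6·38 − 19·(-10) = 418, so α = 22/35.
Then β = ((-10) − 19·(22/35))/6 = -128/35.

α = 0.629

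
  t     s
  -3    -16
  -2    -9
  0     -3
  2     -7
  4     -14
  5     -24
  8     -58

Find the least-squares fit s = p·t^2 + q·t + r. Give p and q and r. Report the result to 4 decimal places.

p = -0.9728, q = 0.9819, r = -3.7237

Compute the Gram sums: Σt^2·t^2 = 5090, Σt^2·t = 674, Σt^2 = 122, Σt·t = 122, Σt = 14, Σ1 = 7.
Right-hand side: Σt^2·s = -4744, Σt·s = -588, Σs = -131.
Inverting the 3×3 Gram matrix, [p, q, r]ᵀ = [-39874/40989, 40249/40989, -50877/13663]ᵀ.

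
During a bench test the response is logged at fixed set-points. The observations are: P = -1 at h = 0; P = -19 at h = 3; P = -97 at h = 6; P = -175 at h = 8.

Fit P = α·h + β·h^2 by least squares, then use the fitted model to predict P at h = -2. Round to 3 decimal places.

P̂ = -16.837

The normal equations are: 109·α + 755·β = -2039;  755·α + 5473·β = -14863.
Determinant 109·5473 − 755² = 26532.
α = ((-2039)·5473 − 755·(-14863))/26532 = 3451/1474; β = (109·(-14863) − 755·(-2039))/26532 = -4479/1474.
At h = -2: P̂ = (3451/1474)·(-2) + (-4479/1474)·(4) = -12409/737.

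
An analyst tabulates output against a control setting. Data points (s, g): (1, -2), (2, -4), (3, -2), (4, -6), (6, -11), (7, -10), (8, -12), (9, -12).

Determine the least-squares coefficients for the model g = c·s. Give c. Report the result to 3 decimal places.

Entries of AᵀA: Σs·s = 260.
And Σs·g = -380.
Hence c = -380 / 260 ≈ -1.46154.

c = -1.462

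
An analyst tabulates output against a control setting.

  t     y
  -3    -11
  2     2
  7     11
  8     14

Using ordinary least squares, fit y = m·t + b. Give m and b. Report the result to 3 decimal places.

Normal-equation sums: Σt·t = 126, Σt = 14, Σ1 = 4.
For Xᵀy: Σt·y = 226, Σy = 16.
Normal equations: [[126, 14]; [14, 4]]·[m, b]ᵀ = [226, 16]ᵀ.
Δ = 126·4 − 14² = 308.
m = (226·4 − 14·16)/308 = 170/77; b = (126·16 − 14·226)/308 = -41/11.

m = 2.208, b = -3.727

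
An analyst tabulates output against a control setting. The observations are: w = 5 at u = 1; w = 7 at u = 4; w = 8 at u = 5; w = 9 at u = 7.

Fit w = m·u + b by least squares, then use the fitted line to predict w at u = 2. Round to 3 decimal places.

Sums needed: Σu·u = 91, Σu = 17, Σ1 = 4.
Moment sums: Σu·w = 136, Σw = 29.
Normal equations: [[91, 17]; [17, 4]]·[m, b]ᵀ = [136, 29]ᵀ.
Δ = 91·4 − 17² = 75.
m = (136·4 − 17·29)/75 = 17/25; b = (91·29 − 17·136)/75 = 109/25.
At u = 2: ŵ = (17/25)·(2) + (109/25)·(1) = 143/25.

ŵ = 5.720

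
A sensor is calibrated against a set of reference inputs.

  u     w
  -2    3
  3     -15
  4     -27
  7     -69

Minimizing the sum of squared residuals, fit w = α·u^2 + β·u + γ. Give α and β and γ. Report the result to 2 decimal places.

α = -1.06, β = -2.73, γ = 1.84

Normal-equation sums: Σu^2·u^2 = 2754, Σu^2·u = 426, Σu^2 = 78, Σu·u = 78, Σu = 12, Σ1 = 4.
For Aᵀw: Σu^2·w = -3936, Σu·w = -642, Σw = -108.
Normal equations: [[2754, 426, 78]; [426, 78, 12]; [78, 12, 4]]·[α, β, γ]ᵀ = [-3936, -642, -108]ᵀ.
Row-reducing yields α = -878/829, β = -2263/829, γ = 1527/829.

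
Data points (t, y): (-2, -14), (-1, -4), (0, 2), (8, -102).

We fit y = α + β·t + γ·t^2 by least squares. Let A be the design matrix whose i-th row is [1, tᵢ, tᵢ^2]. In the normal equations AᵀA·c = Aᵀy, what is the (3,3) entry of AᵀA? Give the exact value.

Row 3 ↔ basis t^2, column 3 ↔ basis t^2, so (AᵀA)_{3,3} = Σᵢ (t^2)·(t^2) = (4)·(4) + (1)·(1) + (0)·(0) + (64)·(64) = 4113.

4113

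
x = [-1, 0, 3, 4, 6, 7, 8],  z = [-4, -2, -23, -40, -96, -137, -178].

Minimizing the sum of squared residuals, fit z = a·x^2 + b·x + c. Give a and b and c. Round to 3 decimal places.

a = -3.010, b = 1.840, c = -0.414

Setting ∂/∂a … = 0 gives: 8131·a + 1161·b + 175·c = -22412;  1161·a + 175·b + 27·c = -3184;  175·a + 27·b + 7·c = -480.
Row-reducing yields a = -157736/52401, b = 32138/17467, c = -21694/52401.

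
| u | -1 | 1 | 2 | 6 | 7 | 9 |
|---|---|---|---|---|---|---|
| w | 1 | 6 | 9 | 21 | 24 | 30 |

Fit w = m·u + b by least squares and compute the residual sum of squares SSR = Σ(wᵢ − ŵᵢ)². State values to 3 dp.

XᵀX·[m, b]ᵀ = Xᵀw reads: 172·m + 24·b = 587;  24·m + 6·b = 91.
(Σu·u = 172, Σu = 24, Σ1 = 6, Σu·w = 587, Σw = 91.)
Eliminating b: 6·(row 1) − 24·(row 2) gives 456·m = 6·587 − 24·91 = 1338, so m = 223/76.
Then b = (91 − 24·(223/76))/6 = 391/114.
Residuals: 115/228, -83/228, -17/57, -2/57, 7/228, 37/228; SSR = 115/228.

SSR = 0.504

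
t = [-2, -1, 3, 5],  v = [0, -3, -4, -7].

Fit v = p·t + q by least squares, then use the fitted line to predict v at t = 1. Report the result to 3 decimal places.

Forming XᵀX = [[39, 5]; [5, 4]] and Xᵀv = [-44, -14]ᵀ gives XᵀX·[p, q]ᵀ = Xᵀv.
det = 39·4 − 5² = 131.
p = ((-44)·4 − 5·(-14))/131 = -106/131; q = (39·(-14) − 5·(-44))/131 = -326/131.
At t = 1: v̂ = (-106/131)·(1) + (-326/131)·(1) = -432/131.

v̂ = -3.298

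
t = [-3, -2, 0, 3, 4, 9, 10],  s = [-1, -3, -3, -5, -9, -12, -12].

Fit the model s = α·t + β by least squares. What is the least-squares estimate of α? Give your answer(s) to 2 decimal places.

α = -0.87

From the data, Σt·t = 219, Σt = 21, Σ1 = 7.
And Σt·s = -270, Σs = -45.
Normal equations: [[219, 21]; [21, 7]]·[α, β]ᵀ = [-270, -45]ᵀ.
Eliminating β: 7·(row 1) − 21·(row 2) gives 1092·α = 7·(-270) − 21·(-45) = -945, so α = -45/52.
Then β = ((-45) − 21·(-45/52))/7 = -1395/364.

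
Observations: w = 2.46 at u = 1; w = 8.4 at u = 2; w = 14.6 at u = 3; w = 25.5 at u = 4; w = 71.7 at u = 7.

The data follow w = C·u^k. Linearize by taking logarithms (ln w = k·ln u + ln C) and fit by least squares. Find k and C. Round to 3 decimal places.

Let Y = ln w. Fitting Y = k·ln u + ln C by least squares:
Σln u = 5.1240, Σ(ln u)² = 7.3958, Σln w = 13.2206, Σln u·ln w = 17.2242.
Normal system: [[7.3958, 5.1240]; [5.1240, 5]]·[k, ln C]ᵀ = [17.2242, 13.2206]ᵀ.
Slope k = (n·Σln u·ln w − Σln u·Σln w)/(n·Σ(ln u)² − (Σln u)²) = (5·17.2242 − 5.1240·13.2206)/10.7239 = 1.71387; ln C = (Σln w − k·Σln u)/n = 0.88776, so C = exp(0.88776) = 2.42968.

k = 1.714, C = 2.430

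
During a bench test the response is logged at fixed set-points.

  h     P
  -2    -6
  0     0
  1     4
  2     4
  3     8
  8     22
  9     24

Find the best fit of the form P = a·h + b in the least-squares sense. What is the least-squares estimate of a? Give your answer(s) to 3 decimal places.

Setting ∂/∂a … = 0 gives: 163·a + 21·b = 440;  21·a + 7·b = 56.
(Σh·h = 163, Σh = 21, Σ1 = 7, Σh·P = 440, ΣP = 56.)
Δ = 163·7 − 21² = 700.
a = (440·7 − 21·56)/700 = 68/25; b = (163·56 − 21·440)/700 = -4/25.

a = 2.720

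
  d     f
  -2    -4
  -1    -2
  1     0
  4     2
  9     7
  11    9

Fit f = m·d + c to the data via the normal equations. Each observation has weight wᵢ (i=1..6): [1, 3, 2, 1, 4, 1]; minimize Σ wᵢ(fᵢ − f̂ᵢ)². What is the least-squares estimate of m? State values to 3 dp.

Setting ∂/∂m … = 0 gives: 470·m + 48·c = 373;  48·m + 12·c = 29.
(Σwᵢ·d·d = 470, Σwᵢ·d = 48, Σwᵢ·1 = 12, Σwᵢ·d·f = 373, Σwᵢ·f = 29.)
Δ = 470·12 − 48² = 3336.
m = (373·12 − 48·29)/3336 = 257/278; c = (470·29 − 48·373)/3336 = -2137/1668.

m = 0.924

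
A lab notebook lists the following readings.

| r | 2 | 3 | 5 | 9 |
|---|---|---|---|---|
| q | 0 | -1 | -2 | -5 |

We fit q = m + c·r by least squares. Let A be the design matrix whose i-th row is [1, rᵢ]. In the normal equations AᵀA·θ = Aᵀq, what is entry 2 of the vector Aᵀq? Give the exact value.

Entry 2 ↔ basis r, so (Aᵀq)_{2} = Σᵢ (r)·qᵢ = (2)·(0) + (3)·(-1) + (5)·(-2) + (9)·(-5) = -58.

-58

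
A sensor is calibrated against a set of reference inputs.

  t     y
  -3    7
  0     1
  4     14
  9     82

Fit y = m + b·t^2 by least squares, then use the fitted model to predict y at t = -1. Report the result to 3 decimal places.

ŷ = -0.024

The normal equations are: 4·m + 106·b = 104;  106·m + 6898·b = 6929.
(Σ1 = 4, Σt^2 = 106, Σt^2·t^2 = 6898, Σy = 104, Σt^2·y = 6929.)
Eliminating b: 6898·(row 1) − 106·(row 2) gives 16356·m = 6898·104 − 106·6929 = -17082, so m = -2847/2726.
Then b = (6929 − 106·(-2847/2726))/6898 = 1391/1363.
At t = -1: ŷ = (-2847/2726)·(1) + (1391/1363)·(1) = -65/2726.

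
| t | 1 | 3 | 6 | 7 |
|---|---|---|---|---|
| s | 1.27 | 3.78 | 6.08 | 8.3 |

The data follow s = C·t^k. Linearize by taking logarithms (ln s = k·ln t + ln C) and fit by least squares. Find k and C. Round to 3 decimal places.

Linearized form: ln s = k·ln t + ln C. From the 4 transformed points,
Sums: Σln t = 4.8363, Σ(ln t)² = 8.2039, Σln s = 5.4900, Σln t·ln s = 8.8130.
Normal system: [[8.2039, 4.8363]; [4.8363, 4]]·[k, ln C]ᵀ = [8.8130, 5.4900]ᵀ.
Solving (det = 9.4260): k = 0.92307, ln C = 0.25644, so C = exp(0.25644) = 1.29232.

k = 0.923, C = 1.292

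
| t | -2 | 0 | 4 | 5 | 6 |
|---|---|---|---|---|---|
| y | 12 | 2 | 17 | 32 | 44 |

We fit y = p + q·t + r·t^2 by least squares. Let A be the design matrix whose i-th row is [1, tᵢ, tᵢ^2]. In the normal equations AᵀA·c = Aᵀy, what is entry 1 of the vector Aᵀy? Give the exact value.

107

Entry 1 ↔ basis 1, so (Aᵀy)_{1} = Σᵢ yᵢ = (1)·(12) + (1)·(2) + (1)·(17) + (1)·(32) + (1)·(44) = 107.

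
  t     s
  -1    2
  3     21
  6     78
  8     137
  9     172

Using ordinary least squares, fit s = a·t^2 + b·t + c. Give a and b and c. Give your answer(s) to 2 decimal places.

a = 2.05, b = 0.65, c = 0.61

Setting ∂/∂a … = 0 gives: 12035·a + 1483·b + 191·c = 25699;  1483·a + 191·b + 25·c = 3173;  191·a + 25·b + 5·c = 410.
(Σt^2·t^2 = 12035, Σt^2·t = 1483, Σt^2 = 191, Σt·t = 191, Σt = 25, Σ1 = 5, Σt^2·s = 25699, Σt·s = 3173, Σs = 410.)
Inverting the 3×3 Gram matrix, [a, b, c]ᵀ = [45/22, 43/66, 20/33]ᵀ.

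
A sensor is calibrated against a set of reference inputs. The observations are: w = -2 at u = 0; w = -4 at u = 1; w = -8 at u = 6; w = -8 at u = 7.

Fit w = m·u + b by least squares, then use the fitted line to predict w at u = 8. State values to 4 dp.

ŵ = -9.2703

Normal-equation sums: Σu·u = 86, Σu = 14, Σ1 = 4.
For Xᵀw: Σu·w = -108, Σw = -22.
XᵀX·[m, b]ᵀ = Xᵀw becomes [[86, 14]; [14, 4]]·[m, b]ᵀ = [-108, -22]ᵀ.
Eliminating b: 4·(row 1) − 14·(row 2) gives 148·m = 4·(-108) − 14·(-22) = -124, so m = -31/37.
Then b = ((-22) − 14·(-31/37))/4 = -95/37.
At u = 8: ŵ = (-31/37)·(8) + (-95/37)·(1) = -343/37.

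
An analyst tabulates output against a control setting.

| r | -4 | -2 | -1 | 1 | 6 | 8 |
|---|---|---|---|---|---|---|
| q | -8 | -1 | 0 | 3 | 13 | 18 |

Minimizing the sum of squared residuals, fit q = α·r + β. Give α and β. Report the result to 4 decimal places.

α = 2.0269, β = 1.4641

Forming AᵀA = [[122, 8]; [8, 6]] and Aᵀq = [259, 25]ᵀ gives AᵀA·[α, β]ᵀ = Aᵀq.
Eliminating β: 6·(row 1) − 8·(row 2) gives 668·α = 6·259 − 8·25 = 1354, so α = 677/334.
Then β = (25 − 8·(677/334))/6 = 489/334.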